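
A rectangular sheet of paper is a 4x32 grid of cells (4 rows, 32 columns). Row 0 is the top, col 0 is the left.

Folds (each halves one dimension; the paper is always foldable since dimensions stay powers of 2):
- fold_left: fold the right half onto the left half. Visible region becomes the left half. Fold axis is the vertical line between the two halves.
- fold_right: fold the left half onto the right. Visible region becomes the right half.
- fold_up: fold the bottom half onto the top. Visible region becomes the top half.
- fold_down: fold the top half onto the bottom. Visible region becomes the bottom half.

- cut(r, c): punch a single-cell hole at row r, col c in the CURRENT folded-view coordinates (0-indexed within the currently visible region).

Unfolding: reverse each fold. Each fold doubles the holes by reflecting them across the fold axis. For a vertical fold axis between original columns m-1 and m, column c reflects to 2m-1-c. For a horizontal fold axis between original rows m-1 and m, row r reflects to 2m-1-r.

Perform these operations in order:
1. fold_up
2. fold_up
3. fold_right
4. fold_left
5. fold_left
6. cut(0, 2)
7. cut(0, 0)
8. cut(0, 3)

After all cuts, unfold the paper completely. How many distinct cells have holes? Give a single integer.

Answer: 96

Derivation:
Op 1 fold_up: fold axis h@2; visible region now rows[0,2) x cols[0,32) = 2x32
Op 2 fold_up: fold axis h@1; visible region now rows[0,1) x cols[0,32) = 1x32
Op 3 fold_right: fold axis v@16; visible region now rows[0,1) x cols[16,32) = 1x16
Op 4 fold_left: fold axis v@24; visible region now rows[0,1) x cols[16,24) = 1x8
Op 5 fold_left: fold axis v@20; visible region now rows[0,1) x cols[16,20) = 1x4
Op 6 cut(0, 2): punch at orig (0,18); cuts so far [(0, 18)]; region rows[0,1) x cols[16,20) = 1x4
Op 7 cut(0, 0): punch at orig (0,16); cuts so far [(0, 16), (0, 18)]; region rows[0,1) x cols[16,20) = 1x4
Op 8 cut(0, 3): punch at orig (0,19); cuts so far [(0, 16), (0, 18), (0, 19)]; region rows[0,1) x cols[16,20) = 1x4
Unfold 1 (reflect across v@20): 6 holes -> [(0, 16), (0, 18), (0, 19), (0, 20), (0, 21), (0, 23)]
Unfold 2 (reflect across v@24): 12 holes -> [(0, 16), (0, 18), (0, 19), (0, 20), (0, 21), (0, 23), (0, 24), (0, 26), (0, 27), (0, 28), (0, 29), (0, 31)]
Unfold 3 (reflect across v@16): 24 holes -> [(0, 0), (0, 2), (0, 3), (0, 4), (0, 5), (0, 7), (0, 8), (0, 10), (0, 11), (0, 12), (0, 13), (0, 15), (0, 16), (0, 18), (0, 19), (0, 20), (0, 21), (0, 23), (0, 24), (0, 26), (0, 27), (0, 28), (0, 29), (0, 31)]
Unfold 4 (reflect across h@1): 48 holes -> [(0, 0), (0, 2), (0, 3), (0, 4), (0, 5), (0, 7), (0, 8), (0, 10), (0, 11), (0, 12), (0, 13), (0, 15), (0, 16), (0, 18), (0, 19), (0, 20), (0, 21), (0, 23), (0, 24), (0, 26), (0, 27), (0, 28), (0, 29), (0, 31), (1, 0), (1, 2), (1, 3), (1, 4), (1, 5), (1, 7), (1, 8), (1, 10), (1, 11), (1, 12), (1, 13), (1, 15), (1, 16), (1, 18), (1, 19), (1, 20), (1, 21), (1, 23), (1, 24), (1, 26), (1, 27), (1, 28), (1, 29), (1, 31)]
Unfold 5 (reflect across h@2): 96 holes -> [(0, 0), (0, 2), (0, 3), (0, 4), (0, 5), (0, 7), (0, 8), (0, 10), (0, 11), (0, 12), (0, 13), (0, 15), (0, 16), (0, 18), (0, 19), (0, 20), (0, 21), (0, 23), (0, 24), (0, 26), (0, 27), (0, 28), (0, 29), (0, 31), (1, 0), (1, 2), (1, 3), (1, 4), (1, 5), (1, 7), (1, 8), (1, 10), (1, 11), (1, 12), (1, 13), (1, 15), (1, 16), (1, 18), (1, 19), (1, 20), (1, 21), (1, 23), (1, 24), (1, 26), (1, 27), (1, 28), (1, 29), (1, 31), (2, 0), (2, 2), (2, 3), (2, 4), (2, 5), (2, 7), (2, 8), (2, 10), (2, 11), (2, 12), (2, 13), (2, 15), (2, 16), (2, 18), (2, 19), (2, 20), (2, 21), (2, 23), (2, 24), (2, 26), (2, 27), (2, 28), (2, 29), (2, 31), (3, 0), (3, 2), (3, 3), (3, 4), (3, 5), (3, 7), (3, 8), (3, 10), (3, 11), (3, 12), (3, 13), (3, 15), (3, 16), (3, 18), (3, 19), (3, 20), (3, 21), (3, 23), (3, 24), (3, 26), (3, 27), (3, 28), (3, 29), (3, 31)]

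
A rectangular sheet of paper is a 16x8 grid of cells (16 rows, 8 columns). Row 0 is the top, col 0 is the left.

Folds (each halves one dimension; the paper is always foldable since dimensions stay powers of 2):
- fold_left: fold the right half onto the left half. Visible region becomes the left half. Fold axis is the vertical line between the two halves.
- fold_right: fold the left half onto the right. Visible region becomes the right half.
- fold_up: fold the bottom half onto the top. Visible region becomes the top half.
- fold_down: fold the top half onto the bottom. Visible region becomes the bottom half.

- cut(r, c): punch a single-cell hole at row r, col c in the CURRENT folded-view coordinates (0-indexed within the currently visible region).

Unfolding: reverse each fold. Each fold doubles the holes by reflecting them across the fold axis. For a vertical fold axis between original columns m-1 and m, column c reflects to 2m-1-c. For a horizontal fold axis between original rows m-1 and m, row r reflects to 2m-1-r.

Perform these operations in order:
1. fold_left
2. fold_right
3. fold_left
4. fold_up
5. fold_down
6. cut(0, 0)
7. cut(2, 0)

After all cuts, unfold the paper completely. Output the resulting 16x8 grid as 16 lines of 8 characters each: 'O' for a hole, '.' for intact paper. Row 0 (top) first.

Answer: ........
OOOOOOOO
........
OOOOOOOO
OOOOOOOO
........
OOOOOOOO
........
........
OOOOOOOO
........
OOOOOOOO
OOOOOOOO
........
OOOOOOOO
........

Derivation:
Op 1 fold_left: fold axis v@4; visible region now rows[0,16) x cols[0,4) = 16x4
Op 2 fold_right: fold axis v@2; visible region now rows[0,16) x cols[2,4) = 16x2
Op 3 fold_left: fold axis v@3; visible region now rows[0,16) x cols[2,3) = 16x1
Op 4 fold_up: fold axis h@8; visible region now rows[0,8) x cols[2,3) = 8x1
Op 5 fold_down: fold axis h@4; visible region now rows[4,8) x cols[2,3) = 4x1
Op 6 cut(0, 0): punch at orig (4,2); cuts so far [(4, 2)]; region rows[4,8) x cols[2,3) = 4x1
Op 7 cut(2, 0): punch at orig (6,2); cuts so far [(4, 2), (6, 2)]; region rows[4,8) x cols[2,3) = 4x1
Unfold 1 (reflect across h@4): 4 holes -> [(1, 2), (3, 2), (4, 2), (6, 2)]
Unfold 2 (reflect across h@8): 8 holes -> [(1, 2), (3, 2), (4, 2), (6, 2), (9, 2), (11, 2), (12, 2), (14, 2)]
Unfold 3 (reflect across v@3): 16 holes -> [(1, 2), (1, 3), (3, 2), (3, 3), (4, 2), (4, 3), (6, 2), (6, 3), (9, 2), (9, 3), (11, 2), (11, 3), (12, 2), (12, 3), (14, 2), (14, 3)]
Unfold 4 (reflect across v@2): 32 holes -> [(1, 0), (1, 1), (1, 2), (1, 3), (3, 0), (3, 1), (3, 2), (3, 3), (4, 0), (4, 1), (4, 2), (4, 3), (6, 0), (6, 1), (6, 2), (6, 3), (9, 0), (9, 1), (9, 2), (9, 3), (11, 0), (11, 1), (11, 2), (11, 3), (12, 0), (12, 1), (12, 2), (12, 3), (14, 0), (14, 1), (14, 2), (14, 3)]
Unfold 5 (reflect across v@4): 64 holes -> [(1, 0), (1, 1), (1, 2), (1, 3), (1, 4), (1, 5), (1, 6), (1, 7), (3, 0), (3, 1), (3, 2), (3, 3), (3, 4), (3, 5), (3, 6), (3, 7), (4, 0), (4, 1), (4, 2), (4, 3), (4, 4), (4, 5), (4, 6), (4, 7), (6, 0), (6, 1), (6, 2), (6, 3), (6, 4), (6, 5), (6, 6), (6, 7), (9, 0), (9, 1), (9, 2), (9, 3), (9, 4), (9, 5), (9, 6), (9, 7), (11, 0), (11, 1), (11, 2), (11, 3), (11, 4), (11, 5), (11, 6), (11, 7), (12, 0), (12, 1), (12, 2), (12, 3), (12, 4), (12, 5), (12, 6), (12, 7), (14, 0), (14, 1), (14, 2), (14, 3), (14, 4), (14, 5), (14, 6), (14, 7)]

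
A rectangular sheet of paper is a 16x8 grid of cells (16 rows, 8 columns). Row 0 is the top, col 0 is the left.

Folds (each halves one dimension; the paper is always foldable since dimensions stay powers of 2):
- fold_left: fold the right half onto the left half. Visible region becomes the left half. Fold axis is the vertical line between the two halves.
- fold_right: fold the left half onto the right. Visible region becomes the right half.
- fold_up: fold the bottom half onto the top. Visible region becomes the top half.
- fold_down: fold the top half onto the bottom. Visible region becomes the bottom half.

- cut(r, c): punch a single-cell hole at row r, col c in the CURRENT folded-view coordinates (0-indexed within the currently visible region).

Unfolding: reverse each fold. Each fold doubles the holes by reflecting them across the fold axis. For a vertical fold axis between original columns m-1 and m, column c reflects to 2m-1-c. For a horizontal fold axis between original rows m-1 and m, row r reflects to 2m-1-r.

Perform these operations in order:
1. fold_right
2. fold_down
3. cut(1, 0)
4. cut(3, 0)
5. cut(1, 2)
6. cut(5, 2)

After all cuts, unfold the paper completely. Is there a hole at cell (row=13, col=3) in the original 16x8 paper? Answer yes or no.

Op 1 fold_right: fold axis v@4; visible region now rows[0,16) x cols[4,8) = 16x4
Op 2 fold_down: fold axis h@8; visible region now rows[8,16) x cols[4,8) = 8x4
Op 3 cut(1, 0): punch at orig (9,4); cuts so far [(9, 4)]; region rows[8,16) x cols[4,8) = 8x4
Op 4 cut(3, 0): punch at orig (11,4); cuts so far [(9, 4), (11, 4)]; region rows[8,16) x cols[4,8) = 8x4
Op 5 cut(1, 2): punch at orig (9,6); cuts so far [(9, 4), (9, 6), (11, 4)]; region rows[8,16) x cols[4,8) = 8x4
Op 6 cut(5, 2): punch at orig (13,6); cuts so far [(9, 4), (9, 6), (11, 4), (13, 6)]; region rows[8,16) x cols[4,8) = 8x4
Unfold 1 (reflect across h@8): 8 holes -> [(2, 6), (4, 4), (6, 4), (6, 6), (9, 4), (9, 6), (11, 4), (13, 6)]
Unfold 2 (reflect across v@4): 16 holes -> [(2, 1), (2, 6), (4, 3), (4, 4), (6, 1), (6, 3), (6, 4), (6, 6), (9, 1), (9, 3), (9, 4), (9, 6), (11, 3), (11, 4), (13, 1), (13, 6)]
Holes: [(2, 1), (2, 6), (4, 3), (4, 4), (6, 1), (6, 3), (6, 4), (6, 6), (9, 1), (9, 3), (9, 4), (9, 6), (11, 3), (11, 4), (13, 1), (13, 6)]

Answer: no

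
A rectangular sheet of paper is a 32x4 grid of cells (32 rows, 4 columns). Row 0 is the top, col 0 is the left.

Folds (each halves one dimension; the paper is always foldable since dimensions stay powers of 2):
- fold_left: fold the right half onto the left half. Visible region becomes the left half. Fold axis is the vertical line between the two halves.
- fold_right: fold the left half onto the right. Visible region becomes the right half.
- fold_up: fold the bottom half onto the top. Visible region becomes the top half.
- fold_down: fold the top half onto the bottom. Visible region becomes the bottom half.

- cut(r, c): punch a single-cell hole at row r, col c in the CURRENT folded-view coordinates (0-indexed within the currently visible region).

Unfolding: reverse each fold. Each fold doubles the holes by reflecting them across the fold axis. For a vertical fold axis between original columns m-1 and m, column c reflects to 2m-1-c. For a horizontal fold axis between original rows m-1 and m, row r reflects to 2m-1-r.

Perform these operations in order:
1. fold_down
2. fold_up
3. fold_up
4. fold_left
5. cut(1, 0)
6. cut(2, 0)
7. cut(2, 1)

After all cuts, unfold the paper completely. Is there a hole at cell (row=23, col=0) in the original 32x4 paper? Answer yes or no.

Op 1 fold_down: fold axis h@16; visible region now rows[16,32) x cols[0,4) = 16x4
Op 2 fold_up: fold axis h@24; visible region now rows[16,24) x cols[0,4) = 8x4
Op 3 fold_up: fold axis h@20; visible region now rows[16,20) x cols[0,4) = 4x4
Op 4 fold_left: fold axis v@2; visible region now rows[16,20) x cols[0,2) = 4x2
Op 5 cut(1, 0): punch at orig (17,0); cuts so far [(17, 0)]; region rows[16,20) x cols[0,2) = 4x2
Op 6 cut(2, 0): punch at orig (18,0); cuts so far [(17, 0), (18, 0)]; region rows[16,20) x cols[0,2) = 4x2
Op 7 cut(2, 1): punch at orig (18,1); cuts so far [(17, 0), (18, 0), (18, 1)]; region rows[16,20) x cols[0,2) = 4x2
Unfold 1 (reflect across v@2): 6 holes -> [(17, 0), (17, 3), (18, 0), (18, 1), (18, 2), (18, 3)]
Unfold 2 (reflect across h@20): 12 holes -> [(17, 0), (17, 3), (18, 0), (18, 1), (18, 2), (18, 3), (21, 0), (21, 1), (21, 2), (21, 3), (22, 0), (22, 3)]
Unfold 3 (reflect across h@24): 24 holes -> [(17, 0), (17, 3), (18, 0), (18, 1), (18, 2), (18, 3), (21, 0), (21, 1), (21, 2), (21, 3), (22, 0), (22, 3), (25, 0), (25, 3), (26, 0), (26, 1), (26, 2), (26, 3), (29, 0), (29, 1), (29, 2), (29, 3), (30, 0), (30, 3)]
Unfold 4 (reflect across h@16): 48 holes -> [(1, 0), (1, 3), (2, 0), (2, 1), (2, 2), (2, 3), (5, 0), (5, 1), (5, 2), (5, 3), (6, 0), (6, 3), (9, 0), (9, 3), (10, 0), (10, 1), (10, 2), (10, 3), (13, 0), (13, 1), (13, 2), (13, 3), (14, 0), (14, 3), (17, 0), (17, 3), (18, 0), (18, 1), (18, 2), (18, 3), (21, 0), (21, 1), (21, 2), (21, 3), (22, 0), (22, 3), (25, 0), (25, 3), (26, 0), (26, 1), (26, 2), (26, 3), (29, 0), (29, 1), (29, 2), (29, 3), (30, 0), (30, 3)]
Holes: [(1, 0), (1, 3), (2, 0), (2, 1), (2, 2), (2, 3), (5, 0), (5, 1), (5, 2), (5, 3), (6, 0), (6, 3), (9, 0), (9, 3), (10, 0), (10, 1), (10, 2), (10, 3), (13, 0), (13, 1), (13, 2), (13, 3), (14, 0), (14, 3), (17, 0), (17, 3), (18, 0), (18, 1), (18, 2), (18, 3), (21, 0), (21, 1), (21, 2), (21, 3), (22, 0), (22, 3), (25, 0), (25, 3), (26, 0), (26, 1), (26, 2), (26, 3), (29, 0), (29, 1), (29, 2), (29, 3), (30, 0), (30, 3)]

Answer: no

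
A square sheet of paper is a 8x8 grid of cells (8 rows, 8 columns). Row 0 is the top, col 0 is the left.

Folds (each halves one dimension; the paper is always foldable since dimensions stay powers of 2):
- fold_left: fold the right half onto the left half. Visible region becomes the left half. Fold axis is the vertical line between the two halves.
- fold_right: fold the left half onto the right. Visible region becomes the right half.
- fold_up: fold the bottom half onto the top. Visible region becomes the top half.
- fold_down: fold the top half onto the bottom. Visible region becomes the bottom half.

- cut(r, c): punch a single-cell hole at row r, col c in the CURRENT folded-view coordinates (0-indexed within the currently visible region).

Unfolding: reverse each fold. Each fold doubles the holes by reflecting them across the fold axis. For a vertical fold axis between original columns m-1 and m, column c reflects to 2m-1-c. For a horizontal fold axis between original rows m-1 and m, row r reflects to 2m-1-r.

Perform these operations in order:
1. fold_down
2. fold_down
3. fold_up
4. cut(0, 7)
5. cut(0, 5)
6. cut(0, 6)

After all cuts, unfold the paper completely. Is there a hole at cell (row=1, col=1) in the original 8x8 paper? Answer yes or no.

Answer: no

Derivation:
Op 1 fold_down: fold axis h@4; visible region now rows[4,8) x cols[0,8) = 4x8
Op 2 fold_down: fold axis h@6; visible region now rows[6,8) x cols[0,8) = 2x8
Op 3 fold_up: fold axis h@7; visible region now rows[6,7) x cols[0,8) = 1x8
Op 4 cut(0, 7): punch at orig (6,7); cuts so far [(6, 7)]; region rows[6,7) x cols[0,8) = 1x8
Op 5 cut(0, 5): punch at orig (6,5); cuts so far [(6, 5), (6, 7)]; region rows[6,7) x cols[0,8) = 1x8
Op 6 cut(0, 6): punch at orig (6,6); cuts so far [(6, 5), (6, 6), (6, 7)]; region rows[6,7) x cols[0,8) = 1x8
Unfold 1 (reflect across h@7): 6 holes -> [(6, 5), (6, 6), (6, 7), (7, 5), (7, 6), (7, 7)]
Unfold 2 (reflect across h@6): 12 holes -> [(4, 5), (4, 6), (4, 7), (5, 5), (5, 6), (5, 7), (6, 5), (6, 6), (6, 7), (7, 5), (7, 6), (7, 7)]
Unfold 3 (reflect across h@4): 24 holes -> [(0, 5), (0, 6), (0, 7), (1, 5), (1, 6), (1, 7), (2, 5), (2, 6), (2, 7), (3, 5), (3, 6), (3, 7), (4, 5), (4, 6), (4, 7), (5, 5), (5, 6), (5, 7), (6, 5), (6, 6), (6, 7), (7, 5), (7, 6), (7, 7)]
Holes: [(0, 5), (0, 6), (0, 7), (1, 5), (1, 6), (1, 7), (2, 5), (2, 6), (2, 7), (3, 5), (3, 6), (3, 7), (4, 5), (4, 6), (4, 7), (5, 5), (5, 6), (5, 7), (6, 5), (6, 6), (6, 7), (7, 5), (7, 6), (7, 7)]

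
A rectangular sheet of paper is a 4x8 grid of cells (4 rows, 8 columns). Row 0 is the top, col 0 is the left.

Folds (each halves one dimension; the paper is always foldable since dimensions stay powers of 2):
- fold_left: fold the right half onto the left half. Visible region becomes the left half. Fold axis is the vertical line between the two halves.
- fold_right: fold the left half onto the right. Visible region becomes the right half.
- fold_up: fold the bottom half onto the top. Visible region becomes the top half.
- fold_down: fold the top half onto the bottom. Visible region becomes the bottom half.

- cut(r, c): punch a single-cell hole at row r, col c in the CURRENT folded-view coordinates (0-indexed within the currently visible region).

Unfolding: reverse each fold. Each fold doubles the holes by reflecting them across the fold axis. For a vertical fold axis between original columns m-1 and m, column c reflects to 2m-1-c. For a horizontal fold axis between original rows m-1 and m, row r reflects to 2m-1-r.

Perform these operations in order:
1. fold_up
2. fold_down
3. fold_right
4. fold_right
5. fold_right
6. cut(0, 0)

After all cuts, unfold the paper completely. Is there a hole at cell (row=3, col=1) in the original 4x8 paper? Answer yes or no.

Answer: yes

Derivation:
Op 1 fold_up: fold axis h@2; visible region now rows[0,2) x cols[0,8) = 2x8
Op 2 fold_down: fold axis h@1; visible region now rows[1,2) x cols[0,8) = 1x8
Op 3 fold_right: fold axis v@4; visible region now rows[1,2) x cols[4,8) = 1x4
Op 4 fold_right: fold axis v@6; visible region now rows[1,2) x cols[6,8) = 1x2
Op 5 fold_right: fold axis v@7; visible region now rows[1,2) x cols[7,8) = 1x1
Op 6 cut(0, 0): punch at orig (1,7); cuts so far [(1, 7)]; region rows[1,2) x cols[7,8) = 1x1
Unfold 1 (reflect across v@7): 2 holes -> [(1, 6), (1, 7)]
Unfold 2 (reflect across v@6): 4 holes -> [(1, 4), (1, 5), (1, 6), (1, 7)]
Unfold 3 (reflect across v@4): 8 holes -> [(1, 0), (1, 1), (1, 2), (1, 3), (1, 4), (1, 5), (1, 6), (1, 7)]
Unfold 4 (reflect across h@1): 16 holes -> [(0, 0), (0, 1), (0, 2), (0, 3), (0, 4), (0, 5), (0, 6), (0, 7), (1, 0), (1, 1), (1, 2), (1, 3), (1, 4), (1, 5), (1, 6), (1, 7)]
Unfold 5 (reflect across h@2): 32 holes -> [(0, 0), (0, 1), (0, 2), (0, 3), (0, 4), (0, 5), (0, 6), (0, 7), (1, 0), (1, 1), (1, 2), (1, 3), (1, 4), (1, 5), (1, 6), (1, 7), (2, 0), (2, 1), (2, 2), (2, 3), (2, 4), (2, 5), (2, 6), (2, 7), (3, 0), (3, 1), (3, 2), (3, 3), (3, 4), (3, 5), (3, 6), (3, 7)]
Holes: [(0, 0), (0, 1), (0, 2), (0, 3), (0, 4), (0, 5), (0, 6), (0, 7), (1, 0), (1, 1), (1, 2), (1, 3), (1, 4), (1, 5), (1, 6), (1, 7), (2, 0), (2, 1), (2, 2), (2, 3), (2, 4), (2, 5), (2, 6), (2, 7), (3, 0), (3, 1), (3, 2), (3, 3), (3, 4), (3, 5), (3, 6), (3, 7)]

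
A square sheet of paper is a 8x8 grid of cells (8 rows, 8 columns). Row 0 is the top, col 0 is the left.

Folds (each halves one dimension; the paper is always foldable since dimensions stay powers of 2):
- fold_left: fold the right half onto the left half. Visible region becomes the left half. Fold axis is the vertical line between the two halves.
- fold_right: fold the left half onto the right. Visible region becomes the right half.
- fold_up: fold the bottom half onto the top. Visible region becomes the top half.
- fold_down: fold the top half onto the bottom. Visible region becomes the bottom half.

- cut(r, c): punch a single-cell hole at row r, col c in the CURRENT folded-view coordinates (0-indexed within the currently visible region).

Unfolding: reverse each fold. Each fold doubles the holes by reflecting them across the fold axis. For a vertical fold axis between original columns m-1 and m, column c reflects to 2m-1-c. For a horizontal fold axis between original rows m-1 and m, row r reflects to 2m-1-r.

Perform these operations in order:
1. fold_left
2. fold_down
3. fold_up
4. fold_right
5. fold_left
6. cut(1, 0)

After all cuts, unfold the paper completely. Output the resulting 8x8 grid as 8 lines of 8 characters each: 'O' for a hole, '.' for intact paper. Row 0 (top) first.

Op 1 fold_left: fold axis v@4; visible region now rows[0,8) x cols[0,4) = 8x4
Op 2 fold_down: fold axis h@4; visible region now rows[4,8) x cols[0,4) = 4x4
Op 3 fold_up: fold axis h@6; visible region now rows[4,6) x cols[0,4) = 2x4
Op 4 fold_right: fold axis v@2; visible region now rows[4,6) x cols[2,4) = 2x2
Op 5 fold_left: fold axis v@3; visible region now rows[4,6) x cols[2,3) = 2x1
Op 6 cut(1, 0): punch at orig (5,2); cuts so far [(5, 2)]; region rows[4,6) x cols[2,3) = 2x1
Unfold 1 (reflect across v@3): 2 holes -> [(5, 2), (5, 3)]
Unfold 2 (reflect across v@2): 4 holes -> [(5, 0), (5, 1), (5, 2), (5, 3)]
Unfold 3 (reflect across h@6): 8 holes -> [(5, 0), (5, 1), (5, 2), (5, 3), (6, 0), (6, 1), (6, 2), (6, 3)]
Unfold 4 (reflect across h@4): 16 holes -> [(1, 0), (1, 1), (1, 2), (1, 3), (2, 0), (2, 1), (2, 2), (2, 3), (5, 0), (5, 1), (5, 2), (5, 3), (6, 0), (6, 1), (6, 2), (6, 3)]
Unfold 5 (reflect across v@4): 32 holes -> [(1, 0), (1, 1), (1, 2), (1, 3), (1, 4), (1, 5), (1, 6), (1, 7), (2, 0), (2, 1), (2, 2), (2, 3), (2, 4), (2, 5), (2, 6), (2, 7), (5, 0), (5, 1), (5, 2), (5, 3), (5, 4), (5, 5), (5, 6), (5, 7), (6, 0), (6, 1), (6, 2), (6, 3), (6, 4), (6, 5), (6, 6), (6, 7)]

Answer: ........
OOOOOOOO
OOOOOOOO
........
........
OOOOOOOO
OOOOOOOO
........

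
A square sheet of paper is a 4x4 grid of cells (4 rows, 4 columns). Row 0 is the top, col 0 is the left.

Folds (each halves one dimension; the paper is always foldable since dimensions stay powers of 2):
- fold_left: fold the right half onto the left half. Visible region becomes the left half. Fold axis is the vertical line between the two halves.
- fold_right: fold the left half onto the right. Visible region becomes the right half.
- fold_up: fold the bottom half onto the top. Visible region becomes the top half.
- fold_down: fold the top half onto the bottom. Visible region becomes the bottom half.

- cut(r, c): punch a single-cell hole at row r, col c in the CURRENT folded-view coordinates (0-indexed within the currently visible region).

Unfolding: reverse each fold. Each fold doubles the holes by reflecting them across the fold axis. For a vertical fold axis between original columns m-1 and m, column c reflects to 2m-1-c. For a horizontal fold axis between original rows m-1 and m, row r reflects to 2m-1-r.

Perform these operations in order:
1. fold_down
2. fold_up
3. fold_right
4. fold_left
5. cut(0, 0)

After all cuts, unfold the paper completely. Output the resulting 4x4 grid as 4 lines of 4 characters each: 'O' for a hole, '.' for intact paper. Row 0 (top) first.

Answer: OOOO
OOOO
OOOO
OOOO

Derivation:
Op 1 fold_down: fold axis h@2; visible region now rows[2,4) x cols[0,4) = 2x4
Op 2 fold_up: fold axis h@3; visible region now rows[2,3) x cols[0,4) = 1x4
Op 3 fold_right: fold axis v@2; visible region now rows[2,3) x cols[2,4) = 1x2
Op 4 fold_left: fold axis v@3; visible region now rows[2,3) x cols[2,3) = 1x1
Op 5 cut(0, 0): punch at orig (2,2); cuts so far [(2, 2)]; region rows[2,3) x cols[2,3) = 1x1
Unfold 1 (reflect across v@3): 2 holes -> [(2, 2), (2, 3)]
Unfold 2 (reflect across v@2): 4 holes -> [(2, 0), (2, 1), (2, 2), (2, 3)]
Unfold 3 (reflect across h@3): 8 holes -> [(2, 0), (2, 1), (2, 2), (2, 3), (3, 0), (3, 1), (3, 2), (3, 3)]
Unfold 4 (reflect across h@2): 16 holes -> [(0, 0), (0, 1), (0, 2), (0, 3), (1, 0), (1, 1), (1, 2), (1, 3), (2, 0), (2, 1), (2, 2), (2, 3), (3, 0), (3, 1), (3, 2), (3, 3)]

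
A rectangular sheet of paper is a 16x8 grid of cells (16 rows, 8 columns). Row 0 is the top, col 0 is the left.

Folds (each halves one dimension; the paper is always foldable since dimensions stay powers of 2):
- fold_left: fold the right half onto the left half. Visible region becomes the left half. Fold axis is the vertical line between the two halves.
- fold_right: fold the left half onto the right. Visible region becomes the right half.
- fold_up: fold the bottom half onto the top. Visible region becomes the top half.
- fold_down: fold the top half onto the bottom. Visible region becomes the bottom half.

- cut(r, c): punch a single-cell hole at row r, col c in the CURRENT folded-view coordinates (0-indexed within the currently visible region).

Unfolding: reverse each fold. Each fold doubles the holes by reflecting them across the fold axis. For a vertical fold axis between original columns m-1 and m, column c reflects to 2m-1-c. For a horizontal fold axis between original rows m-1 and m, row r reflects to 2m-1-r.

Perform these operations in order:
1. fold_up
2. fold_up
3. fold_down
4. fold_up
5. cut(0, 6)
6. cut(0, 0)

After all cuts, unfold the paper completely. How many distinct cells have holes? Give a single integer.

Op 1 fold_up: fold axis h@8; visible region now rows[0,8) x cols[0,8) = 8x8
Op 2 fold_up: fold axis h@4; visible region now rows[0,4) x cols[0,8) = 4x8
Op 3 fold_down: fold axis h@2; visible region now rows[2,4) x cols[0,8) = 2x8
Op 4 fold_up: fold axis h@3; visible region now rows[2,3) x cols[0,8) = 1x8
Op 5 cut(0, 6): punch at orig (2,6); cuts so far [(2, 6)]; region rows[2,3) x cols[0,8) = 1x8
Op 6 cut(0, 0): punch at orig (2,0); cuts so far [(2, 0), (2, 6)]; region rows[2,3) x cols[0,8) = 1x8
Unfold 1 (reflect across h@3): 4 holes -> [(2, 0), (2, 6), (3, 0), (3, 6)]
Unfold 2 (reflect across h@2): 8 holes -> [(0, 0), (0, 6), (1, 0), (1, 6), (2, 0), (2, 6), (3, 0), (3, 6)]
Unfold 3 (reflect across h@4): 16 holes -> [(0, 0), (0, 6), (1, 0), (1, 6), (2, 0), (2, 6), (3, 0), (3, 6), (4, 0), (4, 6), (5, 0), (5, 6), (6, 0), (6, 6), (7, 0), (7, 6)]
Unfold 4 (reflect across h@8): 32 holes -> [(0, 0), (0, 6), (1, 0), (1, 6), (2, 0), (2, 6), (3, 0), (3, 6), (4, 0), (4, 6), (5, 0), (5, 6), (6, 0), (6, 6), (7, 0), (7, 6), (8, 0), (8, 6), (9, 0), (9, 6), (10, 0), (10, 6), (11, 0), (11, 6), (12, 0), (12, 6), (13, 0), (13, 6), (14, 0), (14, 6), (15, 0), (15, 6)]

Answer: 32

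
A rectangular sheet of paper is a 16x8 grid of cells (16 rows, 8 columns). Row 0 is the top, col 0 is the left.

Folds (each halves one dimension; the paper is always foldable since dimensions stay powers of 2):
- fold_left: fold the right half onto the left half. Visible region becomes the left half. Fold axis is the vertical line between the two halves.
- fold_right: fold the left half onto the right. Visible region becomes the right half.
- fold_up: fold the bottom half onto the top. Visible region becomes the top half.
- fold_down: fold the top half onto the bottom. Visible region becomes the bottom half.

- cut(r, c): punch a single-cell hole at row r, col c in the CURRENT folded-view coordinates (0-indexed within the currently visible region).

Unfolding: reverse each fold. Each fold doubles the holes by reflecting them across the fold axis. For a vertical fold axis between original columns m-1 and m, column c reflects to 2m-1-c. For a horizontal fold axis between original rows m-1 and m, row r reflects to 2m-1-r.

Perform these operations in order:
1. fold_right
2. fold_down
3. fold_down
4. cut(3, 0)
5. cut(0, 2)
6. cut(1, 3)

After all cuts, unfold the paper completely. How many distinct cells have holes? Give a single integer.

Answer: 24

Derivation:
Op 1 fold_right: fold axis v@4; visible region now rows[0,16) x cols[4,8) = 16x4
Op 2 fold_down: fold axis h@8; visible region now rows[8,16) x cols[4,8) = 8x4
Op 3 fold_down: fold axis h@12; visible region now rows[12,16) x cols[4,8) = 4x4
Op 4 cut(3, 0): punch at orig (15,4); cuts so far [(15, 4)]; region rows[12,16) x cols[4,8) = 4x4
Op 5 cut(0, 2): punch at orig (12,6); cuts so far [(12, 6), (15, 4)]; region rows[12,16) x cols[4,8) = 4x4
Op 6 cut(1, 3): punch at orig (13,7); cuts so far [(12, 6), (13, 7), (15, 4)]; region rows[12,16) x cols[4,8) = 4x4
Unfold 1 (reflect across h@12): 6 holes -> [(8, 4), (10, 7), (11, 6), (12, 6), (13, 7), (15, 4)]
Unfold 2 (reflect across h@8): 12 holes -> [(0, 4), (2, 7), (3, 6), (4, 6), (5, 7), (7, 4), (8, 4), (10, 7), (11, 6), (12, 6), (13, 7), (15, 4)]
Unfold 3 (reflect across v@4): 24 holes -> [(0, 3), (0, 4), (2, 0), (2, 7), (3, 1), (3, 6), (4, 1), (4, 6), (5, 0), (5, 7), (7, 3), (7, 4), (8, 3), (8, 4), (10, 0), (10, 7), (11, 1), (11, 6), (12, 1), (12, 6), (13, 0), (13, 7), (15, 3), (15, 4)]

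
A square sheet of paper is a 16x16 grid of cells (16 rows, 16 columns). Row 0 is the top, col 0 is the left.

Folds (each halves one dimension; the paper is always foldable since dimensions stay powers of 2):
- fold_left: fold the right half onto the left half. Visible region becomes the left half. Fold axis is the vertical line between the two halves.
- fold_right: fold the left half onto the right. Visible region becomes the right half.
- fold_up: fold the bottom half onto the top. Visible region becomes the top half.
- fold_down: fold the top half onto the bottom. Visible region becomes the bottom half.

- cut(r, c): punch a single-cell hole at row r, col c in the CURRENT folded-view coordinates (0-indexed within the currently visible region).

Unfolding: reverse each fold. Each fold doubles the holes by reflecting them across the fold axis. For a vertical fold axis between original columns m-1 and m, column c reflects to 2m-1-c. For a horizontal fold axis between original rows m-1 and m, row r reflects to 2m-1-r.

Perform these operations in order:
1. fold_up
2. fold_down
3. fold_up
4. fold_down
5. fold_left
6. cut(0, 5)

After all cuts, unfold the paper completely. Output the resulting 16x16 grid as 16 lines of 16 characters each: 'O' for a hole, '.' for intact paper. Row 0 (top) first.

Op 1 fold_up: fold axis h@8; visible region now rows[0,8) x cols[0,16) = 8x16
Op 2 fold_down: fold axis h@4; visible region now rows[4,8) x cols[0,16) = 4x16
Op 3 fold_up: fold axis h@6; visible region now rows[4,6) x cols[0,16) = 2x16
Op 4 fold_down: fold axis h@5; visible region now rows[5,6) x cols[0,16) = 1x16
Op 5 fold_left: fold axis v@8; visible region now rows[5,6) x cols[0,8) = 1x8
Op 6 cut(0, 5): punch at orig (5,5); cuts so far [(5, 5)]; region rows[5,6) x cols[0,8) = 1x8
Unfold 1 (reflect across v@8): 2 holes -> [(5, 5), (5, 10)]
Unfold 2 (reflect across h@5): 4 holes -> [(4, 5), (4, 10), (5, 5), (5, 10)]
Unfold 3 (reflect across h@6): 8 holes -> [(4, 5), (4, 10), (5, 5), (5, 10), (6, 5), (6, 10), (7, 5), (7, 10)]
Unfold 4 (reflect across h@4): 16 holes -> [(0, 5), (0, 10), (1, 5), (1, 10), (2, 5), (2, 10), (3, 5), (3, 10), (4, 5), (4, 10), (5, 5), (5, 10), (6, 5), (6, 10), (7, 5), (7, 10)]
Unfold 5 (reflect across h@8): 32 holes -> [(0, 5), (0, 10), (1, 5), (1, 10), (2, 5), (2, 10), (3, 5), (3, 10), (4, 5), (4, 10), (5, 5), (5, 10), (6, 5), (6, 10), (7, 5), (7, 10), (8, 5), (8, 10), (9, 5), (9, 10), (10, 5), (10, 10), (11, 5), (11, 10), (12, 5), (12, 10), (13, 5), (13, 10), (14, 5), (14, 10), (15, 5), (15, 10)]

Answer: .....O....O.....
.....O....O.....
.....O....O.....
.....O....O.....
.....O....O.....
.....O....O.....
.....O....O.....
.....O....O.....
.....O....O.....
.....O....O.....
.....O....O.....
.....O....O.....
.....O....O.....
.....O....O.....
.....O....O.....
.....O....O.....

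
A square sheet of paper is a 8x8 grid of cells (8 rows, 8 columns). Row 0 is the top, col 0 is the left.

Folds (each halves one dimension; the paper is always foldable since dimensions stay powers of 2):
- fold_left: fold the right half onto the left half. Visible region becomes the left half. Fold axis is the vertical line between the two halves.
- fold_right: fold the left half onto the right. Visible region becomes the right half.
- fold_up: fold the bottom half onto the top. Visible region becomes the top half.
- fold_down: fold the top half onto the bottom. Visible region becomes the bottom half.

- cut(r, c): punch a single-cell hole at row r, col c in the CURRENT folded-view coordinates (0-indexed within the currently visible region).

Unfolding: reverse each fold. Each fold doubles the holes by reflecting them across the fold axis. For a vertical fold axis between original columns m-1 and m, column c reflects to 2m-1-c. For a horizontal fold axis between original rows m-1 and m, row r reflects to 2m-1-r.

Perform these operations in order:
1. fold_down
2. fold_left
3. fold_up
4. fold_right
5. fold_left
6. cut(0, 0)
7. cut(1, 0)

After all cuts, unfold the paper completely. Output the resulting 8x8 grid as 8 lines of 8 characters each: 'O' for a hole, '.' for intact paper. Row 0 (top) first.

Op 1 fold_down: fold axis h@4; visible region now rows[4,8) x cols[0,8) = 4x8
Op 2 fold_left: fold axis v@4; visible region now rows[4,8) x cols[0,4) = 4x4
Op 3 fold_up: fold axis h@6; visible region now rows[4,6) x cols[0,4) = 2x4
Op 4 fold_right: fold axis v@2; visible region now rows[4,6) x cols[2,4) = 2x2
Op 5 fold_left: fold axis v@3; visible region now rows[4,6) x cols[2,3) = 2x1
Op 6 cut(0, 0): punch at orig (4,2); cuts so far [(4, 2)]; region rows[4,6) x cols[2,3) = 2x1
Op 7 cut(1, 0): punch at orig (5,2); cuts so far [(4, 2), (5, 2)]; region rows[4,6) x cols[2,3) = 2x1
Unfold 1 (reflect across v@3): 4 holes -> [(4, 2), (4, 3), (5, 2), (5, 3)]
Unfold 2 (reflect across v@2): 8 holes -> [(4, 0), (4, 1), (4, 2), (4, 3), (5, 0), (5, 1), (5, 2), (5, 3)]
Unfold 3 (reflect across h@6): 16 holes -> [(4, 0), (4, 1), (4, 2), (4, 3), (5, 0), (5, 1), (5, 2), (5, 3), (6, 0), (6, 1), (6, 2), (6, 3), (7, 0), (7, 1), (7, 2), (7, 3)]
Unfold 4 (reflect across v@4): 32 holes -> [(4, 0), (4, 1), (4, 2), (4, 3), (4, 4), (4, 5), (4, 6), (4, 7), (5, 0), (5, 1), (5, 2), (5, 3), (5, 4), (5, 5), (5, 6), (5, 7), (6, 0), (6, 1), (6, 2), (6, 3), (6, 4), (6, 5), (6, 6), (6, 7), (7, 0), (7, 1), (7, 2), (7, 3), (7, 4), (7, 5), (7, 6), (7, 7)]
Unfold 5 (reflect across h@4): 64 holes -> [(0, 0), (0, 1), (0, 2), (0, 3), (0, 4), (0, 5), (0, 6), (0, 7), (1, 0), (1, 1), (1, 2), (1, 3), (1, 4), (1, 5), (1, 6), (1, 7), (2, 0), (2, 1), (2, 2), (2, 3), (2, 4), (2, 5), (2, 6), (2, 7), (3, 0), (3, 1), (3, 2), (3, 3), (3, 4), (3, 5), (3, 6), (3, 7), (4, 0), (4, 1), (4, 2), (4, 3), (4, 4), (4, 5), (4, 6), (4, 7), (5, 0), (5, 1), (5, 2), (5, 3), (5, 4), (5, 5), (5, 6), (5, 7), (6, 0), (6, 1), (6, 2), (6, 3), (6, 4), (6, 5), (6, 6), (6, 7), (7, 0), (7, 1), (7, 2), (7, 3), (7, 4), (7, 5), (7, 6), (7, 7)]

Answer: OOOOOOOO
OOOOOOOO
OOOOOOOO
OOOOOOOO
OOOOOOOO
OOOOOOOO
OOOOOOOO
OOOOOOOO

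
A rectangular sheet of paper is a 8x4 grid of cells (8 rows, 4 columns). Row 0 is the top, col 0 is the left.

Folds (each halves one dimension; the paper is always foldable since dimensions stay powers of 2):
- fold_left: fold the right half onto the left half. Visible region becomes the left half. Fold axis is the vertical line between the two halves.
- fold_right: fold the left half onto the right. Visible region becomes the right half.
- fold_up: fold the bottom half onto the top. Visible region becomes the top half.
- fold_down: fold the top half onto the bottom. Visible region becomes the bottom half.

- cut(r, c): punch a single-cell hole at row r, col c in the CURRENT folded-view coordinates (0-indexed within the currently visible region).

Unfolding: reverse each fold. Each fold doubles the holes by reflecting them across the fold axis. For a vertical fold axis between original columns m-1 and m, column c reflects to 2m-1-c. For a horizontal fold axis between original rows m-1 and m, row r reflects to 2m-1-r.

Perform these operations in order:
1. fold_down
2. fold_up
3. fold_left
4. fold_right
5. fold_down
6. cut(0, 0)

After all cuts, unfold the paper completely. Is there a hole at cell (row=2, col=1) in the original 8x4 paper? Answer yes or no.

Answer: yes

Derivation:
Op 1 fold_down: fold axis h@4; visible region now rows[4,8) x cols[0,4) = 4x4
Op 2 fold_up: fold axis h@6; visible region now rows[4,6) x cols[0,4) = 2x4
Op 3 fold_left: fold axis v@2; visible region now rows[4,6) x cols[0,2) = 2x2
Op 4 fold_right: fold axis v@1; visible region now rows[4,6) x cols[1,2) = 2x1
Op 5 fold_down: fold axis h@5; visible region now rows[5,6) x cols[1,2) = 1x1
Op 6 cut(0, 0): punch at orig (5,1); cuts so far [(5, 1)]; region rows[5,6) x cols[1,2) = 1x1
Unfold 1 (reflect across h@5): 2 holes -> [(4, 1), (5, 1)]
Unfold 2 (reflect across v@1): 4 holes -> [(4, 0), (4, 1), (5, 0), (5, 1)]
Unfold 3 (reflect across v@2): 8 holes -> [(4, 0), (4, 1), (4, 2), (4, 3), (5, 0), (5, 1), (5, 2), (5, 3)]
Unfold 4 (reflect across h@6): 16 holes -> [(4, 0), (4, 1), (4, 2), (4, 3), (5, 0), (5, 1), (5, 2), (5, 3), (6, 0), (6, 1), (6, 2), (6, 3), (7, 0), (7, 1), (7, 2), (7, 3)]
Unfold 5 (reflect across h@4): 32 holes -> [(0, 0), (0, 1), (0, 2), (0, 3), (1, 0), (1, 1), (1, 2), (1, 3), (2, 0), (2, 1), (2, 2), (2, 3), (3, 0), (3, 1), (3, 2), (3, 3), (4, 0), (4, 1), (4, 2), (4, 3), (5, 0), (5, 1), (5, 2), (5, 3), (6, 0), (6, 1), (6, 2), (6, 3), (7, 0), (7, 1), (7, 2), (7, 3)]
Holes: [(0, 0), (0, 1), (0, 2), (0, 3), (1, 0), (1, 1), (1, 2), (1, 3), (2, 0), (2, 1), (2, 2), (2, 3), (3, 0), (3, 1), (3, 2), (3, 3), (4, 0), (4, 1), (4, 2), (4, 3), (5, 0), (5, 1), (5, 2), (5, 3), (6, 0), (6, 1), (6, 2), (6, 3), (7, 0), (7, 1), (7, 2), (7, 3)]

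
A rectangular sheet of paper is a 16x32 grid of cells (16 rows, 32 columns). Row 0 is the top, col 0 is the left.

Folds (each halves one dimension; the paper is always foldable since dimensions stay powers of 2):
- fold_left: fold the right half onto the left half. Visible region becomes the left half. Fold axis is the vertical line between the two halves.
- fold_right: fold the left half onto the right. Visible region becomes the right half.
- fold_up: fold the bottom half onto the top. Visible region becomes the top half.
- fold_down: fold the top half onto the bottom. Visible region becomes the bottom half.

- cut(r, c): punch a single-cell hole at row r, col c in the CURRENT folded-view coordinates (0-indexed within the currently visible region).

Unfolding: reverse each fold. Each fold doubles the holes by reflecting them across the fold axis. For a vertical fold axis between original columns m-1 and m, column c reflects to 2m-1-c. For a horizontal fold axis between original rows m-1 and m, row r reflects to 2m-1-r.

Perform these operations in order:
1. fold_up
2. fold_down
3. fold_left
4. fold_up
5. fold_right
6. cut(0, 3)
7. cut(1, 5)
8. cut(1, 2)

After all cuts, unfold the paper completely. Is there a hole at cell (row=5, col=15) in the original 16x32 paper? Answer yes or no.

Op 1 fold_up: fold axis h@8; visible region now rows[0,8) x cols[0,32) = 8x32
Op 2 fold_down: fold axis h@4; visible region now rows[4,8) x cols[0,32) = 4x32
Op 3 fold_left: fold axis v@16; visible region now rows[4,8) x cols[0,16) = 4x16
Op 4 fold_up: fold axis h@6; visible region now rows[4,6) x cols[0,16) = 2x16
Op 5 fold_right: fold axis v@8; visible region now rows[4,6) x cols[8,16) = 2x8
Op 6 cut(0, 3): punch at orig (4,11); cuts so far [(4, 11)]; region rows[4,6) x cols[8,16) = 2x8
Op 7 cut(1, 5): punch at orig (5,13); cuts so far [(4, 11), (5, 13)]; region rows[4,6) x cols[8,16) = 2x8
Op 8 cut(1, 2): punch at orig (5,10); cuts so far [(4, 11), (5, 10), (5, 13)]; region rows[4,6) x cols[8,16) = 2x8
Unfold 1 (reflect across v@8): 6 holes -> [(4, 4), (4, 11), (5, 2), (5, 5), (5, 10), (5, 13)]
Unfold 2 (reflect across h@6): 12 holes -> [(4, 4), (4, 11), (5, 2), (5, 5), (5, 10), (5, 13), (6, 2), (6, 5), (6, 10), (6, 13), (7, 4), (7, 11)]
Unfold 3 (reflect across v@16): 24 holes -> [(4, 4), (4, 11), (4, 20), (4, 27), (5, 2), (5, 5), (5, 10), (5, 13), (5, 18), (5, 21), (5, 26), (5, 29), (6, 2), (6, 5), (6, 10), (6, 13), (6, 18), (6, 21), (6, 26), (6, 29), (7, 4), (7, 11), (7, 20), (7, 27)]
Unfold 4 (reflect across h@4): 48 holes -> [(0, 4), (0, 11), (0, 20), (0, 27), (1, 2), (1, 5), (1, 10), (1, 13), (1, 18), (1, 21), (1, 26), (1, 29), (2, 2), (2, 5), (2, 10), (2, 13), (2, 18), (2, 21), (2, 26), (2, 29), (3, 4), (3, 11), (3, 20), (3, 27), (4, 4), (4, 11), (4, 20), (4, 27), (5, 2), (5, 5), (5, 10), (5, 13), (5, 18), (5, 21), (5, 26), (5, 29), (6, 2), (6, 5), (6, 10), (6, 13), (6, 18), (6, 21), (6, 26), (6, 29), (7, 4), (7, 11), (7, 20), (7, 27)]
Unfold 5 (reflect across h@8): 96 holes -> [(0, 4), (0, 11), (0, 20), (0, 27), (1, 2), (1, 5), (1, 10), (1, 13), (1, 18), (1, 21), (1, 26), (1, 29), (2, 2), (2, 5), (2, 10), (2, 13), (2, 18), (2, 21), (2, 26), (2, 29), (3, 4), (3, 11), (3, 20), (3, 27), (4, 4), (4, 11), (4, 20), (4, 27), (5, 2), (5, 5), (5, 10), (5, 13), (5, 18), (5, 21), (5, 26), (5, 29), (6, 2), (6, 5), (6, 10), (6, 13), (6, 18), (6, 21), (6, 26), (6, 29), (7, 4), (7, 11), (7, 20), (7, 27), (8, 4), (8, 11), (8, 20), (8, 27), (9, 2), (9, 5), (9, 10), (9, 13), (9, 18), (9, 21), (9, 26), (9, 29), (10, 2), (10, 5), (10, 10), (10, 13), (10, 18), (10, 21), (10, 26), (10, 29), (11, 4), (11, 11), (11, 20), (11, 27), (12, 4), (12, 11), (12, 20), (12, 27), (13, 2), (13, 5), (13, 10), (13, 13), (13, 18), (13, 21), (13, 26), (13, 29), (14, 2), (14, 5), (14, 10), (14, 13), (14, 18), (14, 21), (14, 26), (14, 29), (15, 4), (15, 11), (15, 20), (15, 27)]
Holes: [(0, 4), (0, 11), (0, 20), (0, 27), (1, 2), (1, 5), (1, 10), (1, 13), (1, 18), (1, 21), (1, 26), (1, 29), (2, 2), (2, 5), (2, 10), (2, 13), (2, 18), (2, 21), (2, 26), (2, 29), (3, 4), (3, 11), (3, 20), (3, 27), (4, 4), (4, 11), (4, 20), (4, 27), (5, 2), (5, 5), (5, 10), (5, 13), (5, 18), (5, 21), (5, 26), (5, 29), (6, 2), (6, 5), (6, 10), (6, 13), (6, 18), (6, 21), (6, 26), (6, 29), (7, 4), (7, 11), (7, 20), (7, 27), (8, 4), (8, 11), (8, 20), (8, 27), (9, 2), (9, 5), (9, 10), (9, 13), (9, 18), (9, 21), (9, 26), (9, 29), (10, 2), (10, 5), (10, 10), (10, 13), (10, 18), (10, 21), (10, 26), (10, 29), (11, 4), (11, 11), (11, 20), (11, 27), (12, 4), (12, 11), (12, 20), (12, 27), (13, 2), (13, 5), (13, 10), (13, 13), (13, 18), (13, 21), (13, 26), (13, 29), (14, 2), (14, 5), (14, 10), (14, 13), (14, 18), (14, 21), (14, 26), (14, 29), (15, 4), (15, 11), (15, 20), (15, 27)]

Answer: no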